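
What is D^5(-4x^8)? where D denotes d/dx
- 26880 x^{3}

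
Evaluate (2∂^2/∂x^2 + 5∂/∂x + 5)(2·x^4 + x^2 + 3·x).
10 x^{4} + 40 x^{3} + 53 x^{2} + 25 x + 19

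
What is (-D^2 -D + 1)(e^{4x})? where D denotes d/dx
- 19 e^{4 x}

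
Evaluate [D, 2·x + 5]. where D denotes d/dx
2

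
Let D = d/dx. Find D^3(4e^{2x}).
32 e^{2 x}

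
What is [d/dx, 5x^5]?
25 x^{4}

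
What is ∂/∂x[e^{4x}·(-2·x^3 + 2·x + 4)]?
\left(- 8 x^{3} - 6 x^{2} + 8 x + 18\right) e^{4 x}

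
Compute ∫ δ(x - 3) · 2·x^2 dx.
18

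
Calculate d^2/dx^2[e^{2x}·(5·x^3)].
10 x \left(2 x^{2} + 6 x + 3\right) e^{2 x}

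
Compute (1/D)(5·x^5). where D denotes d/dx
\frac{5 x^{6}}{6}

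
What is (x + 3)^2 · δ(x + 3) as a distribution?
0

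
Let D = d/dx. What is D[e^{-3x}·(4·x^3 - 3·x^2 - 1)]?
3 \left(- 4 x^{3} + 7 x^{2} - 2 x + 1\right) e^{- 3 x}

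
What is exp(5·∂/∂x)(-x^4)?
- x^{4} - 20 x^{3} - 150 x^{2} - 500 x - 625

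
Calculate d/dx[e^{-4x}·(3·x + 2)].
\left(- 12 x - 5\right) e^{- 4 x}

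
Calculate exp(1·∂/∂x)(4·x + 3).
4 x + 7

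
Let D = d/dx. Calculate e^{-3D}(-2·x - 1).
5 - 2 x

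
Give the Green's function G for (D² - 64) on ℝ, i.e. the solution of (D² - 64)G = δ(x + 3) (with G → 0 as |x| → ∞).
-\frac{e^{-8|x + 3|}}{16}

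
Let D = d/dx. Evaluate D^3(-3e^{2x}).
- 24 e^{2 x}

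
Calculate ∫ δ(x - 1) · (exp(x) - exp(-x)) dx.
2 \sinh{\left(1 \right)}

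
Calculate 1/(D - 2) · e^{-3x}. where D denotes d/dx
- \frac{e^{- 3 x}}{5}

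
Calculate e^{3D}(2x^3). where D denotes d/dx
2 x^{3} + 18 x^{2} + 54 x + 54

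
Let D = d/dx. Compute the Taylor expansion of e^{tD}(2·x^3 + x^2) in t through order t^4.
2 t^{3} + t^{2} \left(6 x + 1\right) + 2 t x \left(3 x + 1\right) + 2 x^{3} + x^{2}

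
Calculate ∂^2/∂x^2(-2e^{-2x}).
- 8 e^{- 2 x}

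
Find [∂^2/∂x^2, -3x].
-6\frac{d}{dx}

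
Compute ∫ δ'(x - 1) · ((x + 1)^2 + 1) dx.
-4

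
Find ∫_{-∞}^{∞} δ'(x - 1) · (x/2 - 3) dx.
- \frac{1}{2}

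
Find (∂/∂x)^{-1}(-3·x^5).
- \frac{x^{6}}{2}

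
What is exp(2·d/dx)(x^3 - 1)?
x^{3} + 6 x^{2} + 12 x + 7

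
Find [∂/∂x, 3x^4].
12 x^{3}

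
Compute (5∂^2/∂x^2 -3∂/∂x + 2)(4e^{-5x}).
568 e^{- 5 x}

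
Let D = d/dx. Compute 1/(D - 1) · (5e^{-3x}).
- \frac{5 e^{- 3 x}}{4}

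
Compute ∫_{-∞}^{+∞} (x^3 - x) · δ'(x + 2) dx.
-11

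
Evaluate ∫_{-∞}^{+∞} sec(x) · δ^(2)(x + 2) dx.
\left(1 + 2 \tan^{2}{\left(2 \right)}\right) \sec{\left(2 \right)}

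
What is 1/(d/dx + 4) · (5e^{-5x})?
- 5 e^{- 5 x}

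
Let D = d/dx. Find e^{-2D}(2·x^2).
2 x^{2} - 8 x + 8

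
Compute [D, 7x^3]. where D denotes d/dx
21 x^{2}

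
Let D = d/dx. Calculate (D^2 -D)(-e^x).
0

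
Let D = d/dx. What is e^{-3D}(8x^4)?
8 x^{4} - 96 x^{3} + 432 x^{2} - 864 x + 648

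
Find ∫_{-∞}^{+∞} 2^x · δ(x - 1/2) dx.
\sqrt{2}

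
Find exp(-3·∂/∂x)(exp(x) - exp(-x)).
- e^{3 - x} + e^{x - 3}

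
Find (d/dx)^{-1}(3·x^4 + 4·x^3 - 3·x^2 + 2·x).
\frac{3 x^{5}}{5} + x^{4} - x^{3} + x^{2}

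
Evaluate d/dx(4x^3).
12 x^{2}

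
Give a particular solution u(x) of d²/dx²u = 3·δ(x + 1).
\frac{3|x + 1|}{2}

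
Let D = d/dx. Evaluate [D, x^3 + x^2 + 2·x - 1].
3 x^{2} + 2 x + 2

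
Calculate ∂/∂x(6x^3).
18 x^{2}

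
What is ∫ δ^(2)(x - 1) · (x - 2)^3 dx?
-6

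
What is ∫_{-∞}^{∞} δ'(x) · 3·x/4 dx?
- \frac{3}{4}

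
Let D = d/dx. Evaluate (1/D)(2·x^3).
\frac{x^{4}}{2}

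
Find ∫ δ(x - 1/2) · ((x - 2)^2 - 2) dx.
\frac{1}{4}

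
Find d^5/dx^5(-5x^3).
0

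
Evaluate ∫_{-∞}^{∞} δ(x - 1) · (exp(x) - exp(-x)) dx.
2 \sinh{\left(1 \right)}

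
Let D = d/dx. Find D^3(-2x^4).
- 48 x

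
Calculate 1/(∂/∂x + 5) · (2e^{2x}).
\frac{2 e^{2 x}}{7}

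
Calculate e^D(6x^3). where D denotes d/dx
6 x^{3} + 18 x^{2} + 18 x + 6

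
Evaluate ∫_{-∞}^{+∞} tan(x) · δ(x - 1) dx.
\tan{\left(1 \right)}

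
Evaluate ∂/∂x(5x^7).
35 x^{6}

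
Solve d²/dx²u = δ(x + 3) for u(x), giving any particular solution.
\frac{|x + 3|}{2}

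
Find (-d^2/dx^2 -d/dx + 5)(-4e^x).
- 12 e^{x}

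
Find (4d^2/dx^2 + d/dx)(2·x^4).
8 x^{2} \left(x + 12\right)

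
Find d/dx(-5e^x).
- 5 e^{x}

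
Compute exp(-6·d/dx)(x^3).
x^{3} - 18 x^{2} + 108 x - 216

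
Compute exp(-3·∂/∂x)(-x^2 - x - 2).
- x^{2} + 5 x - 8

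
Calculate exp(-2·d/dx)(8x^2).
8 x^{2} - 32 x + 32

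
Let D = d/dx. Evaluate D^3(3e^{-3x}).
- 81 e^{- 3 x}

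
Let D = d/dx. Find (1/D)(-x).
- \frac{x^{2}}{2}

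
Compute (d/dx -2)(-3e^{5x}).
- 9 e^{5 x}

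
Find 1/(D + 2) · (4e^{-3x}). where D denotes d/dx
- 4 e^{- 3 x}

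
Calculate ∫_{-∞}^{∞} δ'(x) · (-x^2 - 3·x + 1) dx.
3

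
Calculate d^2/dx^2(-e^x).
- e^{x}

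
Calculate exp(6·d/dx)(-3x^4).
- 3 x^{4} - 72 x^{3} - 648 x^{2} - 2592 x - 3888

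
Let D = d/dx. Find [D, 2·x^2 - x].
4 x - 1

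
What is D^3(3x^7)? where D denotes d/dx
630 x^{4}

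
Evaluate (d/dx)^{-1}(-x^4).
- \frac{x^{5}}{5}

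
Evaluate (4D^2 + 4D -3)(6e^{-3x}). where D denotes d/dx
126 e^{- 3 x}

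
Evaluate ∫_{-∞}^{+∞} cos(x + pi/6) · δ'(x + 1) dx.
\cos{\left(1 + \frac{\pi}{3} \right)}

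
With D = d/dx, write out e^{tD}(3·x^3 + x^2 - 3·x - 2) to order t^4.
3 t^{3} + t^{2} \left(9 x + 1\right) + t \left(9 x^{2} + 2 x - 3\right) + 3 x^{3} + x^{2} - 3 x - 2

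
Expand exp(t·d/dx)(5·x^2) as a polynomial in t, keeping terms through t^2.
5 t^{2} + 10 t x + 5 x^{2}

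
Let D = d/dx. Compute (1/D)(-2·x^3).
- \frac{x^{4}}{2}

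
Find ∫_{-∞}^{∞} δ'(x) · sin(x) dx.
-1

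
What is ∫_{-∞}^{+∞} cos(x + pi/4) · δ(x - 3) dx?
\cos{\left(\frac{\pi}{4} + 3 \right)}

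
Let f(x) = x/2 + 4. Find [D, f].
\frac{1}{2}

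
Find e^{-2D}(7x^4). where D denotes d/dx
7 x^{4} - 56 x^{3} + 168 x^{2} - 224 x + 112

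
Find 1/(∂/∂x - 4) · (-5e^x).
\frac{5 e^{x}}{3}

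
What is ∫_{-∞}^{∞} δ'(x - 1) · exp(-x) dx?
e^{-1}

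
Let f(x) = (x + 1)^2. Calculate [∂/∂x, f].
2 x + 2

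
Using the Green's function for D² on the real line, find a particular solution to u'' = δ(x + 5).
\frac{|x + 5|}{2}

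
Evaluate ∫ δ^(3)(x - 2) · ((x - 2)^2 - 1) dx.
0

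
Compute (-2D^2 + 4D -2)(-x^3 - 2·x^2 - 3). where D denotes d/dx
2 x^{3} - 8 x^{2} - 4 x + 14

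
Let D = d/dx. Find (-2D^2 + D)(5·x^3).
15 x \left(x - 4\right)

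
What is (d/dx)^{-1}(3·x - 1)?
\frac{3 x^{2}}{2} - x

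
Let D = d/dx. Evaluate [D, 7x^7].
49 x^{6}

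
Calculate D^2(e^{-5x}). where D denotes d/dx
25 e^{- 5 x}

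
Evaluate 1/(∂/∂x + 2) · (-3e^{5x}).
- \frac{3 e^{5 x}}{7}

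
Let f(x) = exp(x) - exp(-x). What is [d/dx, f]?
2 \cosh{\left(x \right)}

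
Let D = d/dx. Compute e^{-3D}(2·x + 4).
2 x - 2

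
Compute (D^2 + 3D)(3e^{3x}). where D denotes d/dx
54 e^{3 x}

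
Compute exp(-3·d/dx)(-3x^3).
- 3 x^{3} + 27 x^{2} - 81 x + 81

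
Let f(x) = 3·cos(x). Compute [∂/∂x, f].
- 3 \sin{\left(x \right)}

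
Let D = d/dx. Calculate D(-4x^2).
- 8 x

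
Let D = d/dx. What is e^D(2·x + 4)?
2 x + 6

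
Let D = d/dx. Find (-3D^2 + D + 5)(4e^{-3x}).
- 100 e^{- 3 x}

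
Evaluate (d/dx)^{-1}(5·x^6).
\frac{5 x^{7}}{7}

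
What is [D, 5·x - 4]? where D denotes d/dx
5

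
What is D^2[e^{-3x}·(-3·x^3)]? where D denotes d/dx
9 x \left(- 3 x^{2} + 6 x - 2\right) e^{- 3 x}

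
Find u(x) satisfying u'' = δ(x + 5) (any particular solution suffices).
\frac{|x + 5|}{2}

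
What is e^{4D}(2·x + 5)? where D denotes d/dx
2 x + 13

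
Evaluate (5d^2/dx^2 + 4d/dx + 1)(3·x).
3 x + 12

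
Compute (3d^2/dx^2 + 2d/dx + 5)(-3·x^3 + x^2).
- 15 x^{3} - 13 x^{2} - 50 x + 6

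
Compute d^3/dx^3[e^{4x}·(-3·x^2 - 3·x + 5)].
\left(- 192 x^{2} - 480 x + 104\right) e^{4 x}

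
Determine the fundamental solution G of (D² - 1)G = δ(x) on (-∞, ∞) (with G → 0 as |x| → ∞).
-\frac{e^{-|x|}}{2}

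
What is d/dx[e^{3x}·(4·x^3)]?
12 x^{2} \left(x + 1\right) e^{3 x}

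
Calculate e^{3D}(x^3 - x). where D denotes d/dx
x^{3} + 9 x^{2} + 26 x + 24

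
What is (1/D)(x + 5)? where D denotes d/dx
\frac{x^{2}}{2} + 5 x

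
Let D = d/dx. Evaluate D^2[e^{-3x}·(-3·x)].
9 \left(2 - 3 x\right) e^{- 3 x}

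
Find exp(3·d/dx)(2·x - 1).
2 x + 5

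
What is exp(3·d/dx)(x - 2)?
x + 1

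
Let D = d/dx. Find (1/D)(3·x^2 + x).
x^{3} + \frac{x^{2}}{2}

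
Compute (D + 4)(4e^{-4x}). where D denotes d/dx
0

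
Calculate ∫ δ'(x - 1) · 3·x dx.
-3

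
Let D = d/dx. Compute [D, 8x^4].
32 x^{3}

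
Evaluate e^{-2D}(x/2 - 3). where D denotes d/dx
\frac{x}{2} - 4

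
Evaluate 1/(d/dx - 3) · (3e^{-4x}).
- \frac{3 e^{- 4 x}}{7}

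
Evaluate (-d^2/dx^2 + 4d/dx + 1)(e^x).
4 e^{x}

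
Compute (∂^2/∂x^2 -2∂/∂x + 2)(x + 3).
2 x + 4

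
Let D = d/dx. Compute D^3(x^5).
60 x^{2}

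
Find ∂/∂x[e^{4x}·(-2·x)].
\left(- 8 x - 2\right) e^{4 x}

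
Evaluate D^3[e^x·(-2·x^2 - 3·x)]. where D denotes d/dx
\left(- 2 x^{2} - 15 x - 21\right) e^{x}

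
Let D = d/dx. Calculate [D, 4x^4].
16 x^{3}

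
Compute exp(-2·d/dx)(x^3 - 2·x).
x^{3} - 6 x^{2} + 10 x - 4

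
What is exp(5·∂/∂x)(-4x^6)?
- 4 x^{6} - 120 x^{5} - 1500 x^{4} - 10000 x^{3} - 37500 x^{2} - 75000 x - 62500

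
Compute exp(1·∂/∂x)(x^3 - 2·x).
x^{3} + 3 x^{2} + x - 1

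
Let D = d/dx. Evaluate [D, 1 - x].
-1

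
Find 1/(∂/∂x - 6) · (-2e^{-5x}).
\frac{2 e^{- 5 x}}{11}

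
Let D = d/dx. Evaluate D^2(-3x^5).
- 60 x^{3}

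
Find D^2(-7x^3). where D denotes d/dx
- 42 x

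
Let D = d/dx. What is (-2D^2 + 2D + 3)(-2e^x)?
- 6 e^{x}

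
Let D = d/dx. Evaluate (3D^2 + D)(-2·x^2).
- 4 x - 12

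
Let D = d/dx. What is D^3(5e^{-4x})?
- 320 e^{- 4 x}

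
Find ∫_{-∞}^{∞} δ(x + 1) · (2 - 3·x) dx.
5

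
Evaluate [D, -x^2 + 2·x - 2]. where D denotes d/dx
2 - 2 x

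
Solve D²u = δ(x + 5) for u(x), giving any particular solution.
\frac{|x + 5|}{2}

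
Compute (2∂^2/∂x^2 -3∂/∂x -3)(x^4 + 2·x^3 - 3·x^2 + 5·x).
- 3 x^{4} - 18 x^{3} + 15 x^{2} + 27 x - 27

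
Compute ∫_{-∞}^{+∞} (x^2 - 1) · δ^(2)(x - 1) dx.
2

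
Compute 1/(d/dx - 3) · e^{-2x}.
- \frac{e^{- 2 x}}{5}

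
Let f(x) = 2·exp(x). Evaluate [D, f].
2 e^{x}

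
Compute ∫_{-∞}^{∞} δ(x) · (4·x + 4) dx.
4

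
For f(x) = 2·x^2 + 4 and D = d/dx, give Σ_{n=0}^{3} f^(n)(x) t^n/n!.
2 t^{2} + 4 t x + 2 x^{2} + 4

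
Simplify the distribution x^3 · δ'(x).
0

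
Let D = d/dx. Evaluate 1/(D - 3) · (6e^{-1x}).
- \frac{3 e^{- x}}{2}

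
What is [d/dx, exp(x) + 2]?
e^{x}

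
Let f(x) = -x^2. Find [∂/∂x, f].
- 2 x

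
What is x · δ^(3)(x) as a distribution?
-3\delta^{(2)}(x)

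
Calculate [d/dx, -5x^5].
- 25 x^{4}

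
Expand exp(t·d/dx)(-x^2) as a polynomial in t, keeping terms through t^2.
- t^{2} - 2 t x - x^{2}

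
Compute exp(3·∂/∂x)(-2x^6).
- 2 x^{6} - 36 x^{5} - 270 x^{4} - 1080 x^{3} - 2430 x^{2} - 2916 x - 1458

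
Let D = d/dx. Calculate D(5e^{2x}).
10 e^{2 x}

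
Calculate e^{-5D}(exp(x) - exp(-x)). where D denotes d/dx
- e^{5 - x} + e^{x - 5}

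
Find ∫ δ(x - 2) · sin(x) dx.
\sin{\left(2 \right)}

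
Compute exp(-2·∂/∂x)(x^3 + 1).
x^{3} - 6 x^{2} + 12 x - 7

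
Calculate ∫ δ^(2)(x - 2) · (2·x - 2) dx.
0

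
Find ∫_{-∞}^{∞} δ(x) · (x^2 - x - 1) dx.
-1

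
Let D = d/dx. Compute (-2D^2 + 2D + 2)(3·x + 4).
6 x + 14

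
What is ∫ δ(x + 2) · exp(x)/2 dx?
\frac{1}{2 e^{2}}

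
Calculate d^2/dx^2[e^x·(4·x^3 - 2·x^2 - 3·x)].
\left(4 x^{3} + 22 x^{2} + 13 x - 10\right) e^{x}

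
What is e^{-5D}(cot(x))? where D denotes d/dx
\cot{\left(x - 5 \right)}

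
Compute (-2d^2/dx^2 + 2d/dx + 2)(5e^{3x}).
- 50 e^{3 x}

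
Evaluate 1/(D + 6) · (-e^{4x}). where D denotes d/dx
- \frac{e^{4 x}}{10}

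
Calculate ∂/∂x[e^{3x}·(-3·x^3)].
9 x^{2} \left(- x - 1\right) e^{3 x}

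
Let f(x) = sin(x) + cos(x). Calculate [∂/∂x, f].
- \sin{\left(x \right)} + \cos{\left(x \right)}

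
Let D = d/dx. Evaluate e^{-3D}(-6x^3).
- 6 x^{3} + 54 x^{2} - 162 x + 162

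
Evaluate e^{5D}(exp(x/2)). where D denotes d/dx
e^{\frac{x}{2} + \frac{5}{2}}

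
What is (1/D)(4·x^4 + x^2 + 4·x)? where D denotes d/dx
\frac{4 x^{5}}{5} + \frac{x^{3}}{3} + 2 x^{2}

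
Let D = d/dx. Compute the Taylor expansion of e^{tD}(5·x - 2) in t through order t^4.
5 t + 5 x - 2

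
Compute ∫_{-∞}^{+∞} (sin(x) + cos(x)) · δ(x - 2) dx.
\cos{\left(2 \right)} + \sin{\left(2 \right)}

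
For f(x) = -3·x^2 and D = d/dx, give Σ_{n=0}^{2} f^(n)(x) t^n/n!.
- 3 t^{2} - 6 t x - 3 x^{2}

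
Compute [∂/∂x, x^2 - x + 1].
2 x - 1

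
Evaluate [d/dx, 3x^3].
9 x^{2}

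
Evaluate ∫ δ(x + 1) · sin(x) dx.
- \sin{\left(1 \right)}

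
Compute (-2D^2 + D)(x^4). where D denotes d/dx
4 x^{2} \left(x - 6\right)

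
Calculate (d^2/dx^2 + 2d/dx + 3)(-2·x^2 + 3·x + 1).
- 6 x^{2} + x + 5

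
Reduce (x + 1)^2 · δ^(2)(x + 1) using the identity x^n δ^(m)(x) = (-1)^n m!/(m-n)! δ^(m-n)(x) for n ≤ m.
2\delta(x + 1)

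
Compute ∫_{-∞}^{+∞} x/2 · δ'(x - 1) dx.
- \frac{1}{2}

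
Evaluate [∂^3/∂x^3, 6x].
18\frac{d^{2}}{dx^{2}}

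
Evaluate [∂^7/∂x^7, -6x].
-42\frac{d^{6}}{dx^{6}}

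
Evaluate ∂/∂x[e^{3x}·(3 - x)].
\left(8 - 3 x\right) e^{3 x}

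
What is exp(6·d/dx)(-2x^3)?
- 2 x^{3} - 36 x^{2} - 216 x - 432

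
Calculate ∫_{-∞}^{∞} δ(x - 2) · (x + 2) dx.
4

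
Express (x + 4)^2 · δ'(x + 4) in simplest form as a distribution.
0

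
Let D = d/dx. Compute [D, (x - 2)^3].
3 \left(x - 2\right)^{2}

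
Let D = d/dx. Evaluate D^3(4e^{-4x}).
- 256 e^{- 4 x}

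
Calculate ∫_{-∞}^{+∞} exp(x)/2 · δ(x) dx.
\frac{1}{2}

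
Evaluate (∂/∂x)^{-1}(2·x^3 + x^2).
\frac{x^{4}}{2} + \frac{x^{3}}{3}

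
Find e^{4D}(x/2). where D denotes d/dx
\frac{x}{2} + 2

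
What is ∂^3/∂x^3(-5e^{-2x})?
40 e^{- 2 x}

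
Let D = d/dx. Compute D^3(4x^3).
24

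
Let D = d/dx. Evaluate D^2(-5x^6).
- 150 x^{4}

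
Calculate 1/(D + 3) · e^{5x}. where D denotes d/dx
\frac{e^{5 x}}{8}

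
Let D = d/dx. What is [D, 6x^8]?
48 x^{7}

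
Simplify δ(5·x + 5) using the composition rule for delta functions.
\frac{\delta(x + 1)}{5}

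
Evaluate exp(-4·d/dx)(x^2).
x^{2} - 8 x + 16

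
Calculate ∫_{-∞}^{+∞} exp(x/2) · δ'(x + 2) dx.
- \frac{1}{2 e}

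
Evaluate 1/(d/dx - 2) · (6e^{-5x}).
- \frac{6 e^{- 5 x}}{7}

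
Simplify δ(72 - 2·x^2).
\frac{\delta(x - 6) + \delta(x + 6)}{24}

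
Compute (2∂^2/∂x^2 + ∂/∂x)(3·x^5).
15 x^{3} \left(x + 8\right)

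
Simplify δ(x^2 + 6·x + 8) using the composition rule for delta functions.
\frac{\delta(x + 4) + \delta(x + 2)}{2}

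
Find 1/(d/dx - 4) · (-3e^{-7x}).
\frac{3 e^{- 7 x}}{11}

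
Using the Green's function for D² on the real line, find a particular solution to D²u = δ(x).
\frac{|x|}{2}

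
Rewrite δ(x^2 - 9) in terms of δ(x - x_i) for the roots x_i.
\frac{\delta(x - 3) + \delta(x + 3)}{6}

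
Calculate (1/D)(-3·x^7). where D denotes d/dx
- \frac{3 x^{8}}{8}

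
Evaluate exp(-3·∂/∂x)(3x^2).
3 x^{2} - 18 x + 27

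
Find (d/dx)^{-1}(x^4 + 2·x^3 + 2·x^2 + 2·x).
\frac{x^{5}}{5} + \frac{x^{4}}{2} + \frac{2 x^{3}}{3} + x^{2}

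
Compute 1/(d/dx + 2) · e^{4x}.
\frac{e^{4 x}}{6}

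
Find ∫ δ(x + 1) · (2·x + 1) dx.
-1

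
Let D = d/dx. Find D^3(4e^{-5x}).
- 500 e^{- 5 x}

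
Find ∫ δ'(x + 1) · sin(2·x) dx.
- 2 \cos{\left(2 \right)}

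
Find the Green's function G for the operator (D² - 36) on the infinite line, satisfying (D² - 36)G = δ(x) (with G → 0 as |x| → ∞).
-\frac{e^{-6|x|}}{12}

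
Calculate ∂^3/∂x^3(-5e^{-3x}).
135 e^{- 3 x}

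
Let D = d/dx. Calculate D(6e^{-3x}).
- 18 e^{- 3 x}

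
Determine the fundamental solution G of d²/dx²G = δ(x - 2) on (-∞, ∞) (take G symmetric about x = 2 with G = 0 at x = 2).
\frac{|x - 2|}{2}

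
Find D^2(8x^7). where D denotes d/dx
336 x^{5}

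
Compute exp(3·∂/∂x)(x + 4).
x + 7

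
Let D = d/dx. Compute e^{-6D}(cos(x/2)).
\cos{\left(\frac{x}{2} - 3 \right)}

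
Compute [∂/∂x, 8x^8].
64 x^{7}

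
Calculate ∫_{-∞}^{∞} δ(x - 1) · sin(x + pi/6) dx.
\sin{\left(\frac{\pi}{6} + 1 \right)}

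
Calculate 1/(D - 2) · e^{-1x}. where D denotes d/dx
- \frac{e^{- x}}{3}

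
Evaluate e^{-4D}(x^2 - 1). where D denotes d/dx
x^{2} - 8 x + 15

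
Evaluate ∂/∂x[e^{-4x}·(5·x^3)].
x^{2} \left(15 - 20 x\right) e^{- 4 x}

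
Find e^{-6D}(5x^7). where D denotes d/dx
5 x^{7} - 210 x^{6} + 3780 x^{5} - 37800 x^{4} + 226800 x^{3} - 816480 x^{2} + 1632960 x - 1399680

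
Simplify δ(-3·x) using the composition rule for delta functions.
\frac{\delta(x)}{3}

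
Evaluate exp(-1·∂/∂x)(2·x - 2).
2 x - 4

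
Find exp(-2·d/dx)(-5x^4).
- 5 x^{4} + 40 x^{3} - 120 x^{2} + 160 x - 80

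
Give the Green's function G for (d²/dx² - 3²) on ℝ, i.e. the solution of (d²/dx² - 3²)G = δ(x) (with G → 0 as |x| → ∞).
-\frac{e^{-3|x|}}{6}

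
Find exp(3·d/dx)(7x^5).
7 x^{5} + 105 x^{4} + 630 x^{3} + 1890 x^{2} + 2835 x + 1701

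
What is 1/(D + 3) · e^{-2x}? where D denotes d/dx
e^{- 2 x}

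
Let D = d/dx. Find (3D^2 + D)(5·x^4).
20 x^{2} \left(x + 9\right)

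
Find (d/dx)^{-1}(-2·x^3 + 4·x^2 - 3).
- \frac{x^{4}}{2} + \frac{4 x^{3}}{3} - 3 x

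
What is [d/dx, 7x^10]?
70 x^{9}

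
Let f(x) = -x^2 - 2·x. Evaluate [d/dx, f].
- 2 x - 2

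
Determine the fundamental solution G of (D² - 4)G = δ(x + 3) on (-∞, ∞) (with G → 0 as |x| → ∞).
-\frac{e^{-2|x + 3|}}{4}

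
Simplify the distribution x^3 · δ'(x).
0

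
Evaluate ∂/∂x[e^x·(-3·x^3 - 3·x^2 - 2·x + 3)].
\left(- 3 x^{3} - 12 x^{2} - 8 x + 1\right) e^{x}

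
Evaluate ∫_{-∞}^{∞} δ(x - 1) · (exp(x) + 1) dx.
1 + e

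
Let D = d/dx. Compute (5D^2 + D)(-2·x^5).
10 x^{3} \left(- x - 20\right)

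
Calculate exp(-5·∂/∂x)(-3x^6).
- 3 x^{6} + 90 x^{5} - 1125 x^{4} + 7500 x^{3} - 28125 x^{2} + 56250 x - 46875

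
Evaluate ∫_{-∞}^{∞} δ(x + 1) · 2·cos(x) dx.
2 \cos{\left(1 \right)}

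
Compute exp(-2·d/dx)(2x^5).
2 x^{5} - 20 x^{4} + 80 x^{3} - 160 x^{2} + 160 x - 64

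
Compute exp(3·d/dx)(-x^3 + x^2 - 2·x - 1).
- x^{3} - 8 x^{2} - 23 x - 25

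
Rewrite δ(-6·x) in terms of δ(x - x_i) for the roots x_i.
\frac{\delta(x)}{6}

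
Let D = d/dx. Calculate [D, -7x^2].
- 14 x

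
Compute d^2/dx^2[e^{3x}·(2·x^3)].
6 x \left(3 x^{2} + 6 x + 2\right) e^{3 x}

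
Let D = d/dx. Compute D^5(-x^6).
- 720 x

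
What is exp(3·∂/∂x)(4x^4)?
4 x^{4} + 48 x^{3} + 216 x^{2} + 432 x + 324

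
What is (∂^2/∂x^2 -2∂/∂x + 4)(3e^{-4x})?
84 e^{- 4 x}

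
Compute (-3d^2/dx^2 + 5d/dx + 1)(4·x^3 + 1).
4 x^{3} + 60 x^{2} - 72 x + 1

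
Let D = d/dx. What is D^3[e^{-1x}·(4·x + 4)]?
4 \left(2 - x\right) e^{- x}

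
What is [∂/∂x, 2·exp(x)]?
2 e^{x}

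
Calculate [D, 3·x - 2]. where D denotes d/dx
3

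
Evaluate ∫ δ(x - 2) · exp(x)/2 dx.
\frac{e^{2}}{2}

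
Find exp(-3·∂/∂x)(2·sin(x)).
2 \sin{\left(x - 3 \right)}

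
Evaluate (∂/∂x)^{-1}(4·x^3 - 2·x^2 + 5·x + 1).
x^{4} - \frac{2 x^{3}}{3} + \frac{5 x^{2}}{2} + x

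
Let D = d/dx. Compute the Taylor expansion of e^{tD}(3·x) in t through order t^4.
3 t + 3 x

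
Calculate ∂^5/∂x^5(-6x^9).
- 90720 x^{4}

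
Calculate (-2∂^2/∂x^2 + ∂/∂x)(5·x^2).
10 x - 20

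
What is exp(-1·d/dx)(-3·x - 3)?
- 3 x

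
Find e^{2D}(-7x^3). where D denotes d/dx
- 7 x^{3} - 42 x^{2} - 84 x - 56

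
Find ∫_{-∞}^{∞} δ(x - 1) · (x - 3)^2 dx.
4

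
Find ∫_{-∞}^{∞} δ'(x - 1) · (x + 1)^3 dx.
-12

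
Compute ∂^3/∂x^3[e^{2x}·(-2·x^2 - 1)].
16 \left(- x^{2} - 3 x - 2\right) e^{2 x}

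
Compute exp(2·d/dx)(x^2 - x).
x^{2} + 3 x + 2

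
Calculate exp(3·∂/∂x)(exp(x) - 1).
e^{x + 3} - 1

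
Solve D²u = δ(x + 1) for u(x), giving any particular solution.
\frac{|x + 1|}{2}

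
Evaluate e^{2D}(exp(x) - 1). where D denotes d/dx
e^{x + 2} - 1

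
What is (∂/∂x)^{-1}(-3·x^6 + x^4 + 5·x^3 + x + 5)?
- \frac{3 x^{7}}{7} + \frac{x^{5}}{5} + \frac{5 x^{4}}{4} + \frac{x^{2}}{2} + 5 x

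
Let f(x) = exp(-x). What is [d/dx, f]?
- e^{- x}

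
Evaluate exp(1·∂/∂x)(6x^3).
6 x^{3} + 18 x^{2} + 18 x + 6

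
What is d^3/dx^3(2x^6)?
240 x^{3}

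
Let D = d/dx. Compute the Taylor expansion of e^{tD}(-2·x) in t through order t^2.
- 2 t - 2 x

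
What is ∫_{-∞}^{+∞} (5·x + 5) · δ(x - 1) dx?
10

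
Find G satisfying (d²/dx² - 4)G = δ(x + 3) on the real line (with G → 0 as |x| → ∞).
-\frac{e^{-2|x + 3|}}{4}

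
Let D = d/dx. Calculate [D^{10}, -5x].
-50D^{9}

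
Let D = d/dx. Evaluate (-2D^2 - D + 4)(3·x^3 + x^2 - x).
12 x^{3} - 5 x^{2} - 42 x - 3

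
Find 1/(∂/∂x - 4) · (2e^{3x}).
- 2 e^{3 x}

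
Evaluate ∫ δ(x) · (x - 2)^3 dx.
-8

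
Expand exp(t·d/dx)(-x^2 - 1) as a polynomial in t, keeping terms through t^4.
- t^{2} - 2 t x - x^{2} - 1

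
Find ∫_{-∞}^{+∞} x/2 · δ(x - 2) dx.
1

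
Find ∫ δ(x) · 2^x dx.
1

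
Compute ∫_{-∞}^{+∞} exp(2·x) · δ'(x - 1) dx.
- 2 e^{2}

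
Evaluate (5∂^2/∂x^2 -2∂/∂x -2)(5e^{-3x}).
245 e^{- 3 x}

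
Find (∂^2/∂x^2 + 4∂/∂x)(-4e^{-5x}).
- 20 e^{- 5 x}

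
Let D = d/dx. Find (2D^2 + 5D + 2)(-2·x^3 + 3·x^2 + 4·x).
- 4 x^{3} - 24 x^{2} + 14 x + 32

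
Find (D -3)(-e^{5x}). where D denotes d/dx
- 2 e^{5 x}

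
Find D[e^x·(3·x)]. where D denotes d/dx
3 \left(x + 1\right) e^{x}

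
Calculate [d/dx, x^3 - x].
3 x^{2} - 1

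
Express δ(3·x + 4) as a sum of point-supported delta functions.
\frac{\delta(x + 4/3)}{3}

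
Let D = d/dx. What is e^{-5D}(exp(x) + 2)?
e^{x - 5} + 2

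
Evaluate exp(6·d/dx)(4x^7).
4 x^{7} + 168 x^{6} + 3024 x^{5} + 30240 x^{4} + 181440 x^{3} + 653184 x^{2} + 1306368 x + 1119744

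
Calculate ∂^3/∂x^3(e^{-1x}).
- e^{- x}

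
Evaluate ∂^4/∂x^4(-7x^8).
- 11760 x^{4}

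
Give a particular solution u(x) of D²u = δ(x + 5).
\frac{|x + 5|}{2}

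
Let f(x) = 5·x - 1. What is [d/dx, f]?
5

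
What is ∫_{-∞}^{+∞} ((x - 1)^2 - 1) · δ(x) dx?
0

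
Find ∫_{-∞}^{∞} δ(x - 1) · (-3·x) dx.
-3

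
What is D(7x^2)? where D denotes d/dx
14 x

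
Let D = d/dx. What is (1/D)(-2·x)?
- x^{2}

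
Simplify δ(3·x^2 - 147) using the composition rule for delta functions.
\frac{\delta(x - 7) + \delta(x + 7)}{42}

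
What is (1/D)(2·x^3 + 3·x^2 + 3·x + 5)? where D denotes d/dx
\frac{x^{4}}{2} + x^{3} + \frac{3 x^{2}}{2} + 5 x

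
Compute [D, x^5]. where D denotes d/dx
5 x^{4}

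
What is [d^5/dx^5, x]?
5\frac{d^{4}}{dx^{4}}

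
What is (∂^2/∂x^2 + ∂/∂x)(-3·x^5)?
15 x^{3} \left(- x - 4\right)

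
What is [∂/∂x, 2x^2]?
4 x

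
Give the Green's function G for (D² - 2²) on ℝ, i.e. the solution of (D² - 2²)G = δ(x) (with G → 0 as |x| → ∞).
-\frac{e^{-2|x|}}{4}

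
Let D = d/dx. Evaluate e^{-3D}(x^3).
x^{3} - 9 x^{2} + 27 x - 27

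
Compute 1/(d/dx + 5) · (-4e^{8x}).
- \frac{4 e^{8 x}}{13}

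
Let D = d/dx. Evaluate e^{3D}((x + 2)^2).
x^{2} + 10 x + 25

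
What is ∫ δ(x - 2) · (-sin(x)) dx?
- \sin{\left(2 \right)}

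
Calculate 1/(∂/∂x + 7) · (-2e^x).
- \frac{e^{x}}{4}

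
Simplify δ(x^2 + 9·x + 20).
\frac{\delta(x + 4) + \delta(x + 5)}{1}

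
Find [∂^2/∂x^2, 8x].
16\frac{d}{dx}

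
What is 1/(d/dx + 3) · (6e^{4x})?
\frac{6 e^{4 x}}{7}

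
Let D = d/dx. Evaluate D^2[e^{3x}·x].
\left(9 x + 6\right) e^{3 x}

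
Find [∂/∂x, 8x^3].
24 x^{2}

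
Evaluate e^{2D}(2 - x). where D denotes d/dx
- x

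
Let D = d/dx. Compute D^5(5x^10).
151200 x^{5}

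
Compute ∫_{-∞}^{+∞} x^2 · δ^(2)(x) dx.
2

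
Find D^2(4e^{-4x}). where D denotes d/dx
64 e^{- 4 x}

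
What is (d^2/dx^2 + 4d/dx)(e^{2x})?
12 e^{2 x}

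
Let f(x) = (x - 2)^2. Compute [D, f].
2 x - 4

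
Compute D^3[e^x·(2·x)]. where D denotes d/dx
2 \left(x + 3\right) e^{x}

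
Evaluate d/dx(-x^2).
- 2 x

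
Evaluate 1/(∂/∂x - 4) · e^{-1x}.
- \frac{e^{- x}}{5}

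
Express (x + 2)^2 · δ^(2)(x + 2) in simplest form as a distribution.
2\delta(x + 2)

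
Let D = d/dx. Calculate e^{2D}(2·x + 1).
2 x + 5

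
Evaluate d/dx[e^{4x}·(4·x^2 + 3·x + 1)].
\left(16 x^{2} + 20 x + 7\right) e^{4 x}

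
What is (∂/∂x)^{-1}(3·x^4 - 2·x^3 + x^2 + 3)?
\frac{3 x^{5}}{5} - \frac{x^{4}}{2} + \frac{x^{3}}{3} + 3 x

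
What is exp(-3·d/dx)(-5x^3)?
- 5 x^{3} + 45 x^{2} - 135 x + 135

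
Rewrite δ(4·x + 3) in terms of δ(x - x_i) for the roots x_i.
\frac{\delta(x + 3/4)}{4}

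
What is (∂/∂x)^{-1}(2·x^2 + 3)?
\frac{2 x^{3}}{3} + 3 x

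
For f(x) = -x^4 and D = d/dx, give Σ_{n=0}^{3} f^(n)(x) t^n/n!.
x \left(- 4 t^{3} - 6 t^{2} x - 4 t x^{2} - x^{3}\right)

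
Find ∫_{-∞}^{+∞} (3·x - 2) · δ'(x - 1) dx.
-3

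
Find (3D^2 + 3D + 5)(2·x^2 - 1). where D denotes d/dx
10 x^{2} + 12 x + 7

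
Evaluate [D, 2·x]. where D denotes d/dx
2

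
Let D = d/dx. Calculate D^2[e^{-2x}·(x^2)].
2 \left(2 x^{2} - 4 x + 1\right) e^{- 2 x}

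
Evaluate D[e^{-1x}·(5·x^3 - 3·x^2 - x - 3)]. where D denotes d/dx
\left(- 5 x^{3} + 18 x^{2} - 5 x + 2\right) e^{- x}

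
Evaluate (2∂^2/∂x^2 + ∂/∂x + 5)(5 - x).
24 - 5 x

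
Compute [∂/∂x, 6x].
6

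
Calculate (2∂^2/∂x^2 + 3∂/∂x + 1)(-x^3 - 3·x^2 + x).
- x^{3} - 12 x^{2} - 29 x - 9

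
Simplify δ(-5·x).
\frac{\delta(x)}{5}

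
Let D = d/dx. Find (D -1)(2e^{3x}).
4 e^{3 x}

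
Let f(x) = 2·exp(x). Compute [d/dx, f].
2 e^{x}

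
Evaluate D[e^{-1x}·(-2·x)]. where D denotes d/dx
2 \left(x - 1\right) e^{- x}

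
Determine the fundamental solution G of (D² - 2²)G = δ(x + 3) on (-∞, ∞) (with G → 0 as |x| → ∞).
-\frac{e^{-2|x + 3|}}{4}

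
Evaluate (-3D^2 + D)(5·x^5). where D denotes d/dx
25 x^{3} \left(x - 12\right)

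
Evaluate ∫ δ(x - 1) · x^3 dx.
1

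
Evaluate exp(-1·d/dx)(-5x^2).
- 5 x^{2} + 10 x - 5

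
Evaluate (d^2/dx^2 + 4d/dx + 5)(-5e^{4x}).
- 185 e^{4 x}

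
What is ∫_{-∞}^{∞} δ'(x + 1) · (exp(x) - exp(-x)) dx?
- 2 \cosh{\left(1 \right)}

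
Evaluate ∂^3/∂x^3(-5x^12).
- 6600 x^{9}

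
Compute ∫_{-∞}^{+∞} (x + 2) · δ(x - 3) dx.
5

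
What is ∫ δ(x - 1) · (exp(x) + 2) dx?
2 + e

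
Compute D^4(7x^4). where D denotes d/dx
168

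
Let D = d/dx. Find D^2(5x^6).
150 x^{4}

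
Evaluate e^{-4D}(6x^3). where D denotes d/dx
6 x^{3} - 72 x^{2} + 288 x - 384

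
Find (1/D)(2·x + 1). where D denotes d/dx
x^{2} + x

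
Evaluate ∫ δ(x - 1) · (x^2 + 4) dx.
5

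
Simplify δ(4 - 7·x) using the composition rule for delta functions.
\frac{\delta(x - 4/7)}{7}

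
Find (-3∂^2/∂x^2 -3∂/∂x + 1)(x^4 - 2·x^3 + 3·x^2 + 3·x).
x^{4} - 14 x^{3} - 15 x^{2} + 21 x - 27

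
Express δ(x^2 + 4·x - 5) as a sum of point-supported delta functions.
\frac{\delta(x - 1) + \delta(x + 5)}{6}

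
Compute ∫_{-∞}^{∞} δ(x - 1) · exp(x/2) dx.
e^{\frac{1}{2}}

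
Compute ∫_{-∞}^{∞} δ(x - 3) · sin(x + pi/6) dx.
\sin{\left(\frac{\pi}{6} + 3 \right)}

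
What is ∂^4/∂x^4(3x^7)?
2520 x^{3}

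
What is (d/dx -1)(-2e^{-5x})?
12 e^{- 5 x}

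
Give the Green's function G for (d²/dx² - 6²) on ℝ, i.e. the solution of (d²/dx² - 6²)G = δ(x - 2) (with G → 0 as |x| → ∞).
-\frac{e^{-6|x - 2|}}{12}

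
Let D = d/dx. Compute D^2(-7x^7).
- 294 x^{5}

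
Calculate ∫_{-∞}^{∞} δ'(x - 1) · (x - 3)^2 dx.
4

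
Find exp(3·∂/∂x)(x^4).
x^{4} + 12 x^{3} + 54 x^{2} + 108 x + 81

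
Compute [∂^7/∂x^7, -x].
-7\frac{d^{6}}{dx^{6}}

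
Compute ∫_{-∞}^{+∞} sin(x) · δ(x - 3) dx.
\sin{\left(3 \right)}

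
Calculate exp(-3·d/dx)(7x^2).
7 x^{2} - 42 x + 63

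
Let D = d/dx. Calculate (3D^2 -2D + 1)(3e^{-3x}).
102 e^{- 3 x}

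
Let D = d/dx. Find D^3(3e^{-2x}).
- 24 e^{- 2 x}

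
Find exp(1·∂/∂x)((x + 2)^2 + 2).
x^{2} + 6 x + 11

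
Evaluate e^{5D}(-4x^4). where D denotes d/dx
- 4 x^{4} - 80 x^{3} - 600 x^{2} - 2000 x - 2500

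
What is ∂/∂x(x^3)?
3 x^{2}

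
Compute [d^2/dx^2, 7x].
14\frac{d}{dx}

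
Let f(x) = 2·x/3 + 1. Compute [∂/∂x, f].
\frac{2}{3}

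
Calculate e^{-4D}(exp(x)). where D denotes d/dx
e^{x - 4}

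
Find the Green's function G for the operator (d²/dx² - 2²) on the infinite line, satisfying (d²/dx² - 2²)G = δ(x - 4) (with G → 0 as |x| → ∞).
-\frac{e^{-2|x - 4|}}{4}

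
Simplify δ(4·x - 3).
\frac{\delta(x - 3/4)}{4}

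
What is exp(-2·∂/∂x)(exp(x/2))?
e^{\frac{x}{2} - 1}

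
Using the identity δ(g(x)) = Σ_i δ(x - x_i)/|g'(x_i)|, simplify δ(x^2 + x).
\frac{\delta(x + 1) + \delta(x)}{1}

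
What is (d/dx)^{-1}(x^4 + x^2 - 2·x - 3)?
\frac{x^{5}}{5} + \frac{x^{3}}{3} - x^{2} - 3 x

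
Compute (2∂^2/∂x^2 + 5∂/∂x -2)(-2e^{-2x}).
8 e^{- 2 x}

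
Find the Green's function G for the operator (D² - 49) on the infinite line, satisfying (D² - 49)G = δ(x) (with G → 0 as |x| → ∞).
-\frac{e^{-7|x|}}{14}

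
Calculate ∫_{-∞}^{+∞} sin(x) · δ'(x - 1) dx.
- \cos{\left(1 \right)}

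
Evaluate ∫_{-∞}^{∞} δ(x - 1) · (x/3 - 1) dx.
- \frac{2}{3}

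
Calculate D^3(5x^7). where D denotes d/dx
1050 x^{4}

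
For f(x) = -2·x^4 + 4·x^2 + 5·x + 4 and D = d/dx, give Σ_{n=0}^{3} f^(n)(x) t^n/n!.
- 8 t^{3} x + t^{2} \left(4 - 12 x^{2}\right) + t \left(- 8 x^{3} + 8 x + 5\right) - 2 x^{4} + 4 x^{2} + 5 x + 4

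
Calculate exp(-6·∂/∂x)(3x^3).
3 x^{3} - 54 x^{2} + 324 x - 648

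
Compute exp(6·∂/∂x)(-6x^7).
- 6 x^{7} - 252 x^{6} - 4536 x^{5} - 45360 x^{4} - 272160 x^{3} - 979776 x^{2} - 1959552 x - 1679616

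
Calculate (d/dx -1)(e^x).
0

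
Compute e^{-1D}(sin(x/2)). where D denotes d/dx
\sin{\left(\frac{x}{2} - \frac{1}{2} \right)}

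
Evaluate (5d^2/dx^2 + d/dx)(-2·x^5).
10 x^{3} \left(- x - 20\right)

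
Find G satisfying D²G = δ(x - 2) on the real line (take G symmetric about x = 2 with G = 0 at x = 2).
\frac{|x - 2|}{2}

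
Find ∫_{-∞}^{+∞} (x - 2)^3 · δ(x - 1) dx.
-1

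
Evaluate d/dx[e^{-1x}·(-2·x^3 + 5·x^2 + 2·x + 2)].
x \left(2 x^{2} - 11 x + 8\right) e^{- x}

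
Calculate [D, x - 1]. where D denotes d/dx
1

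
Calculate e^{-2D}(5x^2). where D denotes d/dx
5 x^{2} - 20 x + 20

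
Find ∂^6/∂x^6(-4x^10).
- 604800 x^{4}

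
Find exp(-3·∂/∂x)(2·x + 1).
2 x - 5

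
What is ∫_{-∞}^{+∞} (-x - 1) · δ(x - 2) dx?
-3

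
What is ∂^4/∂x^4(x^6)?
360 x^{2}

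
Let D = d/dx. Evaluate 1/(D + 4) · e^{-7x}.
- \frac{e^{- 7 x}}{3}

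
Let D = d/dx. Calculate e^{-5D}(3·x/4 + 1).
\frac{3 x}{4} - \frac{11}{4}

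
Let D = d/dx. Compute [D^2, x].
2D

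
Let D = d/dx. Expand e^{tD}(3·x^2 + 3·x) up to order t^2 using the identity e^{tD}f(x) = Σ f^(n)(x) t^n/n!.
3 t^{2} + 3 t \left(2 x + 1\right) + 3 x^{2} + 3 x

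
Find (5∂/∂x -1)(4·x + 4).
16 - 4 x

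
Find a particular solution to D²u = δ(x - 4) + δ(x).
\frac{|x - 4|}{2} + \frac{|x|}{2}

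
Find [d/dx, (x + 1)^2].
2 x + 2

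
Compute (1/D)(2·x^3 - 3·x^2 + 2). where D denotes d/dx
\frac{x^{4}}{2} - x^{3} + 2 x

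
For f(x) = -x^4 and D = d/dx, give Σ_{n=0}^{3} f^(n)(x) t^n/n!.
x \left(- 4 t^{3} - 6 t^{2} x - 4 t x^{2} - x^{3}\right)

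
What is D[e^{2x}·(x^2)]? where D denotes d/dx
2 x \left(x + 1\right) e^{2 x}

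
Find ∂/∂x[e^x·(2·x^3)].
2 x^{2} \left(x + 3\right) e^{x}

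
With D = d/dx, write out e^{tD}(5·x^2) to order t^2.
5 t^{2} + 10 t x + 5 x^{2}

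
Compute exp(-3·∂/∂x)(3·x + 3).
3 x - 6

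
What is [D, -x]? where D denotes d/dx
-1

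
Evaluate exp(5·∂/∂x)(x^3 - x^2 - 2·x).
x^{3} + 14 x^{2} + 63 x + 90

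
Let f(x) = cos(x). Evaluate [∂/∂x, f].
- \sin{\left(x \right)}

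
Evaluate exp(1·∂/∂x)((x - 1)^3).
x^{3}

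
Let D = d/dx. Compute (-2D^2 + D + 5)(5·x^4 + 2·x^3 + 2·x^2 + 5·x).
25 x^{4} + 30 x^{3} - 104 x^{2} + 5 x - 3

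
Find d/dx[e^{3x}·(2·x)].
\left(6 x + 2\right) e^{3 x}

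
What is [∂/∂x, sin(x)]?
\cos{\left(x \right)}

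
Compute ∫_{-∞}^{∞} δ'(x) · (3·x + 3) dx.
-3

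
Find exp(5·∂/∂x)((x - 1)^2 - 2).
x^{2} + 8 x + 14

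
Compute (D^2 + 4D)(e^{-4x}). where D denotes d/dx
0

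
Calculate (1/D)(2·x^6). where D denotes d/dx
\frac{2 x^{7}}{7}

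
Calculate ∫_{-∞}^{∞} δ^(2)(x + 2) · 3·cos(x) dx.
- 3 \cos{\left(2 \right)}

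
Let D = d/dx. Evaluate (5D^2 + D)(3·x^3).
9 x \left(x + 10\right)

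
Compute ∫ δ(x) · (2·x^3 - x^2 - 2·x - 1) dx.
-1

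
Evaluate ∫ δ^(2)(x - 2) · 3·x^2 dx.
6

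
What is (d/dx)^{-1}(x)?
\frac{x^{2}}{2}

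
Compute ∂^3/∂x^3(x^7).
210 x^{4}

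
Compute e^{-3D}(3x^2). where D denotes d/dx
3 x^{2} - 18 x + 27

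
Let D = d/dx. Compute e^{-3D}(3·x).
3 x - 9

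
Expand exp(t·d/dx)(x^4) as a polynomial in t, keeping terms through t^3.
x \left(4 t^{3} + 6 t^{2} x + 4 t x^{2} + x^{3}\right)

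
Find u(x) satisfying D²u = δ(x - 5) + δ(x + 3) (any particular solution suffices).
\frac{|x - 5|}{2} + \frac{|x + 3|}{2}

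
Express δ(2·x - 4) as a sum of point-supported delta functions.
\frac{\delta(x - 2)}{2}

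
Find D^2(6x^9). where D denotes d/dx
432 x^{7}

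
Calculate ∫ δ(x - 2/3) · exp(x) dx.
e^{\frac{2}{3}}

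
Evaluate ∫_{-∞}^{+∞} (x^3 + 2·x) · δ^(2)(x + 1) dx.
-6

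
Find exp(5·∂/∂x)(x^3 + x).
x^{3} + 15 x^{2} + 76 x + 130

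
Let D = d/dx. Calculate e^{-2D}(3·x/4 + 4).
\frac{3 x}{4} + \frac{5}{2}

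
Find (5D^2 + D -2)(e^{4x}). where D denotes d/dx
82 e^{4 x}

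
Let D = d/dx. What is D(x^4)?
4 x^{3}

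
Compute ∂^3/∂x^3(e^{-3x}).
- 27 e^{- 3 x}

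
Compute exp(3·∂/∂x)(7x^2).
7 x^{2} + 42 x + 63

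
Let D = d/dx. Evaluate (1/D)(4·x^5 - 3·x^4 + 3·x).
\frac{2 x^{6}}{3} - \frac{3 x^{5}}{5} + \frac{3 x^{2}}{2}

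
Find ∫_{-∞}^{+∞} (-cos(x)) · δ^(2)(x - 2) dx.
\cos{\left(2 \right)}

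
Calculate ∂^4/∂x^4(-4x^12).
- 47520 x^{8}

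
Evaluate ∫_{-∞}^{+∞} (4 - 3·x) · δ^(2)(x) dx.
0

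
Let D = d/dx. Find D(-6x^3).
- 18 x^{2}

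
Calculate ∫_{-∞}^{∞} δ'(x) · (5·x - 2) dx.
-5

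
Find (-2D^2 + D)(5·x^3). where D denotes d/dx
15 x \left(x - 4\right)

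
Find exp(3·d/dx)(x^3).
x^{3} + 9 x^{2} + 27 x + 27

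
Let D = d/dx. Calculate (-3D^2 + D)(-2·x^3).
6 x \left(6 - x\right)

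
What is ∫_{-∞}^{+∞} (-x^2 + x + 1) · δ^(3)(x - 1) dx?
0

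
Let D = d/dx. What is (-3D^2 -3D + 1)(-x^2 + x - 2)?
- x^{2} + 7 x + 1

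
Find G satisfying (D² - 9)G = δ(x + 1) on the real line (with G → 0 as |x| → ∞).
-\frac{e^{-3|x + 1|}}{6}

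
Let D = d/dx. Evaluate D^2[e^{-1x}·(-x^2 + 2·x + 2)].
\left(- x^{2} + 6 x - 4\right) e^{- x}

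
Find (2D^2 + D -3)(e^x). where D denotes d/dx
0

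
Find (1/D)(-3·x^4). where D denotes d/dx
- \frac{3 x^{5}}{5}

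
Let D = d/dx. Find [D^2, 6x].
12D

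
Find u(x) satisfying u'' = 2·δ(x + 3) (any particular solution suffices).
|x + 3|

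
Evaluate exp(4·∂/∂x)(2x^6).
2 x^{6} + 48 x^{5} + 480 x^{4} + 2560 x^{3} + 7680 x^{2} + 12288 x + 8192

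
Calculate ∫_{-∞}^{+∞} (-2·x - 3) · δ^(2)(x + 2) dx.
0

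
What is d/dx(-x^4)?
- 4 x^{3}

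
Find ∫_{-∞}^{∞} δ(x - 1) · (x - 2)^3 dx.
-1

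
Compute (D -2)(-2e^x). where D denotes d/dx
2 e^{x}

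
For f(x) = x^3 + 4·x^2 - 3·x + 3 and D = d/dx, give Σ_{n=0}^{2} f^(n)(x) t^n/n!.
t^{2} \left(3 x + 4\right) + t \left(3 x^{2} + 8 x - 3\right) + x^{3} + 4 x^{2} - 3 x + 3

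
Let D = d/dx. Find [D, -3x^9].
- 27 x^{8}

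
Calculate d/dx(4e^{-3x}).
- 12 e^{- 3 x}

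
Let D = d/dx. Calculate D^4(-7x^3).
0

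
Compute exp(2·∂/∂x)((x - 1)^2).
x^{2} + 2 x + 1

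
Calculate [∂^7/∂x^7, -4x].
-28\frac{d^{6}}{dx^{6}}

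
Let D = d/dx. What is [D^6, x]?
6D^{5}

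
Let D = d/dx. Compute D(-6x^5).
- 30 x^{4}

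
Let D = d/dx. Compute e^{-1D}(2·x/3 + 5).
\frac{2 x}{3} + \frac{13}{3}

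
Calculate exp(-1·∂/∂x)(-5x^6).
- 5 x^{6} + 30 x^{5} - 75 x^{4} + 100 x^{3} - 75 x^{2} + 30 x - 5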